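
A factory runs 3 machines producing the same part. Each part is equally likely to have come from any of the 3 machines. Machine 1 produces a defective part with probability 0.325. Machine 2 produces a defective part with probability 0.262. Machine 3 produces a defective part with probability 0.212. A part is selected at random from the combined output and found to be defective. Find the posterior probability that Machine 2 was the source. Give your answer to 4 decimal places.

Posterior probability ≈ 0.3279

P(defective|M1) = 0.325; P(defective|M2) = 0.262; P(defective|M3) = 0.212.
Prior × likelihood for each source: 0.333333·0.325=0.1083, 0.333333·0.262=0.08733, 0.333333·0.212=0.07067. Summing gives P(defective) = 0.26633.
P(Machine 2 | defective) = 0.08733 / 0.26633 = 0.3279.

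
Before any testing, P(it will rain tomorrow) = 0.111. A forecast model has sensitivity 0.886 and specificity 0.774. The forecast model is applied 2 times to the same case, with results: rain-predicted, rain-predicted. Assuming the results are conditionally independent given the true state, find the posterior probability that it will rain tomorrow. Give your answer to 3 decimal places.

With H the event that it will rain tomorrow, the joint likelihood of the observed sequence is P(data|H) = 0.886·0.886 = 0.78500 and P(data|¬H) = 0.226·0.226 = 0.051076.
Bayes: P(H|data) = 0.111·0.78500 / (0.111·0.78500 + 0.889·0.051076) = 0.087135/0.13254 = 0.6574.

Posterior P(H) ≈ 0.657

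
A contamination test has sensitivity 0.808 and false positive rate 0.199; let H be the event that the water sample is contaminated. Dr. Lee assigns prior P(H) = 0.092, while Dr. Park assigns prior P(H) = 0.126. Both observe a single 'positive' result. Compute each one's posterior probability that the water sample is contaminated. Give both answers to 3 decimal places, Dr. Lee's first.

Dr. Lee: 0.291; Dr. Park: 0.369

The likelihood ratio for a 'positive' result is 0.808/0.199 = 4.0603.
Dr. Lee: prior odds 0.092/0.908 = 0.10132; posterior odds 0.41140; posterior probability 0.291.
Dr. Park: prior odds 0.126/0.874 = 0.14416; posterior odds 0.58535; posterior probability 0.369.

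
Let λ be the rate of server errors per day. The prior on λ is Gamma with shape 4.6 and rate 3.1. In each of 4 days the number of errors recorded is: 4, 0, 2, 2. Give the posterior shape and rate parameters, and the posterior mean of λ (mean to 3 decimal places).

Total count ∑xᵢ = 8 over n = 4 days.
Gamma is conjugate to the Poisson likelihood: posterior is Gamma(shape = 4.6+8 = 12.6, rate = 3.1+4 = 7.1).
Posterior mean = shape/rate = 12.6/7.1 = 1.775.

Posterior: Gamma(shape=12.6, rate=7.1); mean ≈ 1.775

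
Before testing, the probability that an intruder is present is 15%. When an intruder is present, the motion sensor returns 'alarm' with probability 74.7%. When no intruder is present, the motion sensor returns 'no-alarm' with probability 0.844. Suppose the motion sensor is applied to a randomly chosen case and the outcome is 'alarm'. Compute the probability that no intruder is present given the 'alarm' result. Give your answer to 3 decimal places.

P(¬H | E) ≈ 0.542

Let H be the event that an intruder is present. P(H) = 0.15, so P(¬H) = 0.85. With E the 'alarm' result, P(E|H) = 0.747 and P(E|¬H) = 0.156.
P(E) = 0.747·0.15 + 0.156·0.85 = 0.11205 + 0.13260 = 0.24465.
By Bayes' theorem, P(H|E) = 0.11205 / 0.24465 = 0.458. Hence P(¬H|E) = 1 − 0.458 = 0.542.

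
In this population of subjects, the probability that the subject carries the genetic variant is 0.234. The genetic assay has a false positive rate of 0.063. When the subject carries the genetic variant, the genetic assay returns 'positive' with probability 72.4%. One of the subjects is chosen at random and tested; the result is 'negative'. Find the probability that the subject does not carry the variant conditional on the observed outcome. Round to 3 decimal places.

Let H be the event that the subject carries the genetic variant. P(H) = 0.234, so P(¬H) = 0.766. With E the 'negative' result, P(E|H) = 0.276 and P(E|¬H) = 0.937.
P(E) = 0.276·0.234 + 0.937·0.766 = 0.064584 + 0.71774 = 0.78233.
By Bayes' theorem, P(H|E) = 0.064584 / 0.78233 = 0.083. Hence P(¬H|E) = 1 − 0.083 = 0.917.

P(¬H | E) ≈ 0.917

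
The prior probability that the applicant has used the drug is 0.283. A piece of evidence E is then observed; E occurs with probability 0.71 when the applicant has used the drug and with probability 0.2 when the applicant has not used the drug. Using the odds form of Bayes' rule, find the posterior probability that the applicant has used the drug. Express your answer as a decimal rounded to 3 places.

Prior odds = 0.283/(1−0.283) = 0.39470.
Likelihood ratio for E = 0.71/0.2 = 3.5500.
Posterior odds = prior odds × LR = 1.4012.
Posterior probability = odds/(1+odds) = 1.4012/2.4012 = 0.584.

Posterior probability ≈ 0.584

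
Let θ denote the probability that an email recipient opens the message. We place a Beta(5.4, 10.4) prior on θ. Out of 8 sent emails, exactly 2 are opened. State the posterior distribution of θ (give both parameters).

The binomial likelihood is conjugate to the Beta prior: with 2 successes and 6 failures, the posterior is Beta(5.4+2, 10.4+6) = Beta(7.4, 16.4).

Posterior: Beta(7.4, 16.4)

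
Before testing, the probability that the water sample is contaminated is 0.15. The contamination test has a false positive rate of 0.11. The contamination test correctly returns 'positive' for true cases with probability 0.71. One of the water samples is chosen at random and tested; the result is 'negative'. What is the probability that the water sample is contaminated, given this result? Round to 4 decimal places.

Let H be the event that the water sample is contaminated. P(H) = 0.15, so P(¬H) = 0.85. With E the 'negative' result, P(E|H) = 0.29 and P(E|¬H) = 0.89.
P(E) = 0.29·0.15 + 0.89·0.85 = 0.043500 + 0.75650 = 0.80000.
By Bayes' theorem, P(H|E) = 0.043500 / 0.80000 = 0.0544.

P(H | E) ≈ 0.0544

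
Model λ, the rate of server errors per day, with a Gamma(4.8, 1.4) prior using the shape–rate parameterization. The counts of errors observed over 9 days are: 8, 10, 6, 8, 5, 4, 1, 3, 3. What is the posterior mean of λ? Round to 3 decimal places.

The Poisson likelihood adds the total count to the shape and the number of exposure periods to the rate. Here ∑xᵢ = 48 and n = 9, so shape 4.8→52.8 and rate 1.4→10.4.
E[λ | data] = 52.8/10.4 = 5.077.

Posterior mean ≈ 5.077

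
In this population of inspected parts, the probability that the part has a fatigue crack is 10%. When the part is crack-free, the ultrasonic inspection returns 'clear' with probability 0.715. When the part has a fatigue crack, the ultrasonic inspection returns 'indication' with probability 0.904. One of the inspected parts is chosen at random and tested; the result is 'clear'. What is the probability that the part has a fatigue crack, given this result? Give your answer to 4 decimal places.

Let H be the event that the part has a fatigue crack. P(H) = 0.1, so P(¬H) = 0.9. With E the 'clear' result, P(E|H) = 0.096 and P(E|¬H) = 0.715.
P(E) = 0.096·0.1 + 0.715·0.9 = 0.0096000 + 0.64350 = 0.65310.
By Bayes' theorem, P(H|E) = 0.0096000 / 0.65310 = 0.0147.

P(H | E) ≈ 0.0147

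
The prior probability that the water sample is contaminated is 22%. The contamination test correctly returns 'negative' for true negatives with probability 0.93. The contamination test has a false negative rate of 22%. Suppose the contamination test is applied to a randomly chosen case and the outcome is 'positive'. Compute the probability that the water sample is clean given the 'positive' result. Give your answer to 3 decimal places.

P(¬H | E) ≈ 0.241

Write H for 'the water sample is contaminated'. Prior odds H:¬H = 0.22/0.78 = 0.28205. For the 'positive' outcome, the likelihood ratio is 0.78/0.07 = 11.143.
Posterior odds = 0.28205 × 11.143 = 3.1429, so P(H|E) = 3.1429/(1+3.1429) = 0.759. Then P(¬H|E) = 1 − 0.759 = 0.241.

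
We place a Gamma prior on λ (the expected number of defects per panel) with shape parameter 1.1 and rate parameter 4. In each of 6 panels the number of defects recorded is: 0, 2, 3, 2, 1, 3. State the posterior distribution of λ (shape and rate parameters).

Posterior: Gamma(shape=12.1, rate=10)

The Poisson likelihood adds the total count to the shape and the number of exposure periods to the rate. Here ∑xᵢ = 11 and n = 6, so shape 1.1→12.1 and rate 4→10.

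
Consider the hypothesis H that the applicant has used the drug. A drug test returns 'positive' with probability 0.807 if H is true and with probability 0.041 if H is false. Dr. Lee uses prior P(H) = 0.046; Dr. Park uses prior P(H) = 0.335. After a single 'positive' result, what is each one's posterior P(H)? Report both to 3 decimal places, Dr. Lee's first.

P('+'|H) = 0.807, P('+'|¬H) = 0.041.
Dr. Lee: numerator 0.807·0.046 = 0.037122; evidence = 0.037122+0.041·0.954 = 0.076236; posterior = 0.487.
Dr. Park: numerator 0.807·0.335 = 0.27035; evidence = 0.27035+0.041·0.665 = 0.29761; posterior = 0.908.

Dr. Lee: 0.487; Dr. Park: 0.908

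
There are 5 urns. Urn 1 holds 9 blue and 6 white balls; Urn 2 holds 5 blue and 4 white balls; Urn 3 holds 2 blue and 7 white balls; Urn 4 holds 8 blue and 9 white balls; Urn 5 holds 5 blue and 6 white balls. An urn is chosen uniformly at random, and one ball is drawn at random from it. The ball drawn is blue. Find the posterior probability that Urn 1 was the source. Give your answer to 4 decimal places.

Posterior probability ≈ 0.2605

P(blue|Urn 1) = 0.6; P(blue|Urn 2) = 0.5556; P(blue|Urn 3) = 0.2222; P(blue|Urn 4) = 0.4706; P(blue|Urn 5) = 0.4545.
Prior × likelihood for each source: 0.2·0.6=0.1200, 0.2·0.5556=0.1111, 0.2·0.2222=0.04444, 0.2·0.4706=0.09412, 0.2·0.4545=0.09091. Summing gives P(blue) = 0.46058.
P(Urn 1 | blue) = 0.1200 / 0.46058 = 0.2605.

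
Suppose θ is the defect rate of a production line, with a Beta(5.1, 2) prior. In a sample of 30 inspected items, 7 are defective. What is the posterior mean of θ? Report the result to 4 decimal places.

Observing 7 successes and 23 failures updates Beta(5.1, 2) by adding the success and failure counts to the two shape parameters: α = 5.1+7 = 12.1, β = 2+23 = 25.
Posterior mean = α/(α+β) = 12.1/37.1 = 0.3261.

Posterior mean ≈ 0.3261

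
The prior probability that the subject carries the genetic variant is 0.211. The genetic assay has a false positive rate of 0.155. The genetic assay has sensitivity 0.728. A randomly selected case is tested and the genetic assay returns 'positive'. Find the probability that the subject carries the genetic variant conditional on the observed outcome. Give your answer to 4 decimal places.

P(H | E) ≈ 0.5567

Let H be the event that the subject carries the genetic variant. P(H) = 0.211, so P(¬H) = 0.789. With E the 'positive' result, P(E|H) = 0.728 and P(E|¬H) = 0.155.
P(E) = 0.728·0.211 + 0.155·0.789 = 0.15361 + 0.12230 = 0.27590.
By Bayes' theorem, P(H|E) = 0.15361 / 0.27590 = 0.5567.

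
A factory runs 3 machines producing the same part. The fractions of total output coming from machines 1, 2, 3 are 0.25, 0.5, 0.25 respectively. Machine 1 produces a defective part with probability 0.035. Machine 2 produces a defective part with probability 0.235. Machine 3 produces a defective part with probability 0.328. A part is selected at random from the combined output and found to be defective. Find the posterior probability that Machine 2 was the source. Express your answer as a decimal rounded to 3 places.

P(defective|M1) = 0.035; P(defective|M2) = 0.235; P(defective|M3) = 0.328.
Prior × likelihood for each source: 0.25·0.035=0.008750, 0.5·0.235=0.1175, 0.25·0.328=0.08200. Summing gives P(defective) = 0.20825.
P(Machine 2 | defective) = 0.1175 / 0.20825 = 0.564.

Posterior probability ≈ 0.564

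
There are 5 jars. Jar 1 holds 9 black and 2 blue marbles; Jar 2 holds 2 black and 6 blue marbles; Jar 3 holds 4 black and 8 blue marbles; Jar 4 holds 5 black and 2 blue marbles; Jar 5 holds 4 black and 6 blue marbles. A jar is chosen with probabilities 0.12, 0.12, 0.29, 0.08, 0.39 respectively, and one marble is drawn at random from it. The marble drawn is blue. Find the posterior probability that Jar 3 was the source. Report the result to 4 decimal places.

Tabulate prior·likelihood by source: [1] prior 0.12, lik 0.1818, product 0.02182; [2] prior 0.12, lik 0.75, product 0.09000; [3] prior 0.29, lik 0.6667, product 0.1933; [4] prior 0.08, lik 0.2857, product 0.02286; [5] prior 0.39, lik 0.6, product 0.2340.
Normalizing constant = 0.56201; the posterior for Jar 3 is its product over the sum, 0.1933/0.56201 = 0.3440.

Posterior probability ≈ 0.3440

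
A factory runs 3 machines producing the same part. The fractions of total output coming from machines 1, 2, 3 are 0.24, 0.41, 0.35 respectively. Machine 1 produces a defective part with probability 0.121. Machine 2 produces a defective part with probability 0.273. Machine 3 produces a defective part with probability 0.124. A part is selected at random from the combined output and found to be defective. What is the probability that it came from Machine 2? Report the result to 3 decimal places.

Tabulate prior·likelihood by source: [1] prior 0.24, lik 0.121, product 0.02904; [2] prior 0.41, lik 0.273, product 0.1119; [3] prior 0.35, lik 0.124, product 0.04340.
Normalizing constant = 0.18437; the posterior for Machine 2 is its product over the sum, 0.1119/0.18437 = 0.607.

Posterior probability ≈ 0.607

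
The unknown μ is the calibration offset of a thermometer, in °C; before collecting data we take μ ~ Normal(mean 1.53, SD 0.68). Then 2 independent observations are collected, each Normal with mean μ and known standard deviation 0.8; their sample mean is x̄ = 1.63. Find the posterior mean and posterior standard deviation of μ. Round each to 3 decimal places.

Posterior mean ≈ 1.589; posterior SD ≈ 0.435

With known σ, the Normal prior is conjugate. Weight on the data is w = (n/σ²)/(n/σ² + 1/τ₀²) = 3.12500/(3.12500+2.16263) = 0.59100.
Posterior mean = w·x̄ + (1−w)·μ₀ = 0.59100·1.63 + 0.40900·1.53 = 1.589. Posterior variance = 1/(3.12500+2.16263) = 0.189121, so SD = 0.435.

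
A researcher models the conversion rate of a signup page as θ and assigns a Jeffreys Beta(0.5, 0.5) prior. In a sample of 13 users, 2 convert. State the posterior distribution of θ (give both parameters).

Posterior: Beta(2.5, 11.5)

Observing 2 successes and 11 failures updates Beta(0.5, 0.5) by adding the success and failure counts to the two shape parameters: α = 0.5+2 = 2.5, β = 0.5+11 = 11.5.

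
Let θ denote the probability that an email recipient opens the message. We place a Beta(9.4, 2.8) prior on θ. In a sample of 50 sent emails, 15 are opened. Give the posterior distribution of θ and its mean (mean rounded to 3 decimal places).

Posterior: Beta(24.4, 37.8); mean ≈ 0.392

The binomial likelihood is conjugate to the Beta prior: with 15 successes and 35 failures, the posterior is Beta(9.4+15, 2.8+35) = Beta(24.4, 37.8).
E[θ | data] = 24.4/(24.4+37.8) = 0.392.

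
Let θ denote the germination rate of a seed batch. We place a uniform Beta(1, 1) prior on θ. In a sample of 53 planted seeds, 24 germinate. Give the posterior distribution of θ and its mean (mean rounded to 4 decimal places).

Posterior: Beta(25, 30); mean ≈ 0.4545

The binomial likelihood is conjugate to the Beta prior: with 24 successes and 29 failures, the posterior is Beta(1+24, 1+29) = Beta(25, 30).
Posterior mean = α/(α+β) = 25/55 = 0.4545.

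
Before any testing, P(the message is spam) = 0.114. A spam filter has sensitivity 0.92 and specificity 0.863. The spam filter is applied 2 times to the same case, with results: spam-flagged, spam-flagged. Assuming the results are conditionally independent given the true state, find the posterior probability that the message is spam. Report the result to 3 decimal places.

Posterior P(H) ≈ 0.853

With H the event that the message is spam, the joint likelihood of the observed sequence is P(data|H) = 0.92·0.92 = 0.84640 and P(data|¬H) = 0.137·0.137 = 0.018769.
Bayes: P(H|data) = 0.114·0.84640 / (0.114·0.84640 + 0.886·0.018769) = 0.096490/0.11312 = 0.8530.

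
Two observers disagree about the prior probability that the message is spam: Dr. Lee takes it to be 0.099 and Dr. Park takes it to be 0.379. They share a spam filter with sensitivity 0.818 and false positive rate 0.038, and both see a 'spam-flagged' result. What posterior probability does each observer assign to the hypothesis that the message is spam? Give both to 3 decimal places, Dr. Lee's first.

The likelihood ratio for a 'spam-flagged' result is 0.818/0.038 = 21.526.
Dr. Lee: prior odds 0.099/0.901 = 0.10988; posterior odds 2.3653; posterior probability 0.703.
Dr. Park: prior odds 0.379/0.621 = 0.61031; posterior odds 13.138; posterior probability 0.929.

Dr. Lee: 0.703; Dr. Park: 0.929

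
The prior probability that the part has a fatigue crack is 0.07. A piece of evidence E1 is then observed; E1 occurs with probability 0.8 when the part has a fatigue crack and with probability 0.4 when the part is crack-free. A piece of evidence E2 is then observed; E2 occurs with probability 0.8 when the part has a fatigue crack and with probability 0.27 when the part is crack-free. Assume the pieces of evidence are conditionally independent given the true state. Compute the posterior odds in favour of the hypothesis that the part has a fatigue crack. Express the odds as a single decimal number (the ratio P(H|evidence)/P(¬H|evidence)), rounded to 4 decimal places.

Posterior odds ≈ 0.4460

Prior odds = 0.07/(1−0.07) = 0.075269.
Likelihood ratio for E1 = 0.8/0.4 = 2.0000.
Likelihood ratio for E2 = 0.8/0.27 = 2.9630.
Posterior odds = prior odds × LR₁ × LR₂ = 0.44604.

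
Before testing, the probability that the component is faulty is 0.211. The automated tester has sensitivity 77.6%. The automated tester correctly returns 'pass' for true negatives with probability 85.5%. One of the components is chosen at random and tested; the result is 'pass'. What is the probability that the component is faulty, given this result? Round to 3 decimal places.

Write H for 'the component is faulty'. Prior odds H:¬H = 0.211/0.789 = 0.26743. For the 'pass' outcome, the likelihood ratio is 0.224/0.855 = 0.26199.
Posterior odds = 0.26743 × 0.26199 = 0.070063, so P(H|E) = 0.070063/(1+0.070063) = 0.065.

P(H | E) ≈ 0.065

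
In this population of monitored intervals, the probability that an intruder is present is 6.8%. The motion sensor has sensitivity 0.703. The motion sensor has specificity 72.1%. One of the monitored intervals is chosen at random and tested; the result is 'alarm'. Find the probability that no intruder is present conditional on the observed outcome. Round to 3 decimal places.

Write H for 'an intruder is present'. Prior odds H:¬H = 0.068/0.932 = 0.072961. For the 'alarm' outcome, the likelihood ratio is 0.703/0.279 = 2.5197.
Posterior odds = 0.072961 × 2.5197 = 0.18384, so P(H|E) = 0.18384/(1+0.18384) = 0.155. Then P(¬H|E) = 1 − 0.155 = 0.845.

P(¬H | E) ≈ 0.845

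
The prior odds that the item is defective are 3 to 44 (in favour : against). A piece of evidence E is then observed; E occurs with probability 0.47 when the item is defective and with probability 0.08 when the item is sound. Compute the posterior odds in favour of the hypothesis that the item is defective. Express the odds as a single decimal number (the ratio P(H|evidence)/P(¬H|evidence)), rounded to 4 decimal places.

Prior odds = 3/44 = 0.068182. In log-odds, ln(0.068182) = -2.6856.
Add log likelihood ratio: ln(5.8750) = 1.7707.
Posterior log-odds = -0.91487, so posterior odds = exp(-0.91487) = 0.40057.

Posterior odds ≈ 0.4006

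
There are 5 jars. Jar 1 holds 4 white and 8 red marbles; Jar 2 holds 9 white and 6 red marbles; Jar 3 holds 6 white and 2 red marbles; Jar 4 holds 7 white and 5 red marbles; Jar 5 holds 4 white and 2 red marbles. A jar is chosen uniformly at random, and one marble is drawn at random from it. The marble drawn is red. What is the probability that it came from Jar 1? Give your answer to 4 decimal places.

Posterior probability ≈ 0.3226

Tabulate prior·likelihood by source: [1] prior 0.2, lik 0.6667, product 0.1333; [2] prior 0.2, lik 0.4, product 0.08000; [3] prior 0.2, lik 0.25, product 0.05000; [4] prior 0.2, lik 0.4167, product 0.08333; [5] prior 0.2, lik 0.3333, product 0.06667.
Normalizing constant = 0.41333; the posterior for Jar 1 is its product over the sum, 0.1333/0.41333 = 0.3226.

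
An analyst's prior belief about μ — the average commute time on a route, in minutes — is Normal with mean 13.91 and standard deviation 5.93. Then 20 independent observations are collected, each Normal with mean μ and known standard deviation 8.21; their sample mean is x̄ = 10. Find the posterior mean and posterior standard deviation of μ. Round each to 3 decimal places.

Posterior mean ≈ 10.342; posterior SD ≈ 1.754

With known σ, the Normal prior is conjugate. Weight on the data is w = (n/σ²)/(n/σ² + 1/τ₀²) = 0.296718/(0.296718+0.0284374) = 0.91254.
Posterior mean = w·x̄ + (1−w)·μ₀ = 0.91254·10 + 0.087458·13.91 = 10.342. Posterior variance = 1/(0.296718+0.0284374) = 3.07545, so SD = 1.754.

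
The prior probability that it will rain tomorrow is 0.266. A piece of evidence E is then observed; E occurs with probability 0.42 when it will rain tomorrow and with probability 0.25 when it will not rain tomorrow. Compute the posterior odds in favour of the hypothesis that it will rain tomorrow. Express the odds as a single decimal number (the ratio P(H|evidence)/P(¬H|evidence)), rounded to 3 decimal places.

Prior odds = 0.266/(1−0.266) = 0.36240.
Likelihood ratio for E = 0.42/0.25 = 1.6800.
Posterior odds = prior odds × LR = 0.60883.

Posterior odds ≈ 0.609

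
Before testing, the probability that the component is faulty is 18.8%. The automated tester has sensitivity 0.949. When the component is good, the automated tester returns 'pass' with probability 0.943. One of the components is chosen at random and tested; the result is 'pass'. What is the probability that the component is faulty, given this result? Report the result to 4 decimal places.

P(H | E) ≈ 0.0124

Write H for 'the component is faulty'. Prior odds H:¬H = 0.188/0.812 = 0.23153. For the 'pass' outcome, the likelihood ratio is 0.051/0.943 = 0.054083.
Posterior odds = 0.23153 × 0.054083 = 0.012522, so P(H|E) = 0.012522/(1+0.012522) = 0.0124.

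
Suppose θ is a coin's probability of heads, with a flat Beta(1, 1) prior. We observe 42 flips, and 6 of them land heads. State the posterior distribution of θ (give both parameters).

The binomial likelihood is conjugate to the Beta prior: with 6 successes and 36 failures, the posterior is Beta(1+6, 1+36) = Beta(7, 37).

Posterior: Beta(7, 37)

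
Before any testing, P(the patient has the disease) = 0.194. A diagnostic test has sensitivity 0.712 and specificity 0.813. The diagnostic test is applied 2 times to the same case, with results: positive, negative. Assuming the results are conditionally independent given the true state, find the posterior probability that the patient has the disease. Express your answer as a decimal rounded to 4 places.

Posterior P(H) ≈ 0.2451

Let H be the event that the patient has the disease; start with P(H) = 0.194. P('positive'|H) = 0.712, P('positive'|¬H) = 0.187.
Update on result 1 ('positive'): P(H) ← 0.712·0.1940 / (0.712·0.1940 + 0.187·0.8060) = 0.13813/0.28885 = 0.4782.
Update on result 2 ('negative'): P(H) ← 0.288·0.4782 / (0.288·0.4782 + 0.813·0.5218) = 0.13772/0.56195 = 0.2451.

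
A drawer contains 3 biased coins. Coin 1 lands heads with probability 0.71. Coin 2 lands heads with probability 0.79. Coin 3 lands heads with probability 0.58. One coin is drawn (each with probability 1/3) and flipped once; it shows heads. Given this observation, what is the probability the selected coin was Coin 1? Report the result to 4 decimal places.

Posterior probability ≈ 0.3413

Tabulate prior·likelihood by source: [1] prior 0.333333, lik 0.71, product 0.2367; [2] prior 0.333333, lik 0.79, product 0.2633; [3] prior 0.333333, lik 0.58, product 0.1933.
Normalizing constant = 0.69333; the posterior for Coin 1 is its product over the sum, 0.2367/0.69333 = 0.3413.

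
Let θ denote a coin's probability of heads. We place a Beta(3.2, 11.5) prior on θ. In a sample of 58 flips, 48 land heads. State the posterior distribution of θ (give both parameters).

Posterior: Beta(51.2, 21.5)

Observing 48 successes and 10 failures updates Beta(3.2, 11.5) by adding the success and failure counts to the two shape parameters: α = 3.2+48 = 51.2, β = 11.5+10 = 21.5.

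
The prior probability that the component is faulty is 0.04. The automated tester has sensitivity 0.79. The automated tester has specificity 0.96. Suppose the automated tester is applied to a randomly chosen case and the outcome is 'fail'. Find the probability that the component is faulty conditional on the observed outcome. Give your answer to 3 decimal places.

Let H be the event that the component is faulty. P(H) = 0.04, so P(¬H) = 0.96. With E the 'fail' result, P(E|H) = 0.79 and P(E|¬H) = 0.04.
P(E) = 0.79·0.04 + 0.04·0.96 = 0.031600 + 0.038400 = 0.070000.
By Bayes' theorem, P(H|E) = 0.031600 / 0.070000 = 0.451.

P(H | E) ≈ 0.451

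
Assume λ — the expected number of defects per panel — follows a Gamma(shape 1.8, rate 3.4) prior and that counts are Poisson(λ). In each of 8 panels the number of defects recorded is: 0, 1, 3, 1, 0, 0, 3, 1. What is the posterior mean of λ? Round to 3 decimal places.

Posterior mean ≈ 0.947

The Poisson likelihood adds the total count to the shape and the number of exposure periods to the rate. Here ∑xᵢ = 9 and n = 8, so shape 1.8→10.8 and rate 3.4→11.4.
Posterior mean = shape/rate = 10.8/11.4 = 0.947.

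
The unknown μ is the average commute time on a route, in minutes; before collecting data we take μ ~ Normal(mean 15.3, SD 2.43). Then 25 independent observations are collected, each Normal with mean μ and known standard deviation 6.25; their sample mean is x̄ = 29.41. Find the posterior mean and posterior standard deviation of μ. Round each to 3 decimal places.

Prior precision 1/τ₀² = 1/2.43² = 0.169351; data precision n/σ² = 25/6.25² = 0.640000.
Posterior precision = 0.169351 + 0.640000 = 0.809351, giving posterior SD = 1/√0.809351 = 1.112.
Posterior mean = (0.169351·15.3 + 0.640000·29.41) / 0.809351 = 26.458.

Posterior mean ≈ 26.458; posterior SD ≈ 1.112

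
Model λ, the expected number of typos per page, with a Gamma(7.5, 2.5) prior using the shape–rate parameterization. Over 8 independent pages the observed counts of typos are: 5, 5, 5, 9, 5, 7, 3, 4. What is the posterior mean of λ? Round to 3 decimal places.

Posterior mean ≈ 4.810

The Poisson likelihood adds the total count to the shape and the number of exposure periods to the rate. Here ∑xᵢ = 43 and n = 8, so shape 7.5→50.5 and rate 2.5→10.5.
E[λ | data] = 50.5/10.5 = 4.810.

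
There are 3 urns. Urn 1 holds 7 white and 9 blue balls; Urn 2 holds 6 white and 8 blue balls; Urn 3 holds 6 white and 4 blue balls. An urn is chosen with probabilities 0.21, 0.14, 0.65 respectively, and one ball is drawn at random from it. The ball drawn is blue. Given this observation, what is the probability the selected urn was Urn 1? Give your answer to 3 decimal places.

P(blue|Urn 1) = 0.5625; P(blue|Urn 2) = 0.5714; P(blue|Urn 3) = 0.4.
Prior × likelihood for each source: 0.21·0.5625=0.1181, 0.14·0.5714=0.08000, 0.65·0.4=0.2600. Summing gives P(blue) = 0.45813.
P(Urn 1 | blue) = 0.1181 / 0.45813 = 0.258.

Posterior probability ≈ 0.258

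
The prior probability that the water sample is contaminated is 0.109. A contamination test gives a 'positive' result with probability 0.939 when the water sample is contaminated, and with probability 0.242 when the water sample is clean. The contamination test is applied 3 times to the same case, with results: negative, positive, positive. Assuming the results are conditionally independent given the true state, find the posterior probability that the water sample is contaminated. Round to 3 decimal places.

With H the event that the water sample is contaminated, the joint likelihood of the observed sequence is P(data|H) = 0.061·0.939·0.939 = 0.053785 and P(data|¬H) = 0.758·0.242·0.242 = 0.044392.
Bayes: P(H|data) = 0.109·0.053785 / (0.109·0.053785 + 0.891·0.044392) = 0.0058626/0.045415 = 0.1291.

Posterior P(H) ≈ 0.129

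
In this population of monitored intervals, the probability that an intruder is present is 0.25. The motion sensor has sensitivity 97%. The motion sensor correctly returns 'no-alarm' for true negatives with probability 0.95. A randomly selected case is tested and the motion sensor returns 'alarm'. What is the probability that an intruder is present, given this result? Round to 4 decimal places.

Write H for 'an intruder is present'. Prior odds H:¬H = 0.25/0.75 = 0.33333. For the 'alarm' outcome, the likelihood ratio is 0.97/0.05 = 19.400.
Posterior odds = 0.33333 × 19.400 = 6.4667, so P(H|E) = 6.4667/(1+6.4667) = 0.8661.

P(H | E) ≈ 0.8661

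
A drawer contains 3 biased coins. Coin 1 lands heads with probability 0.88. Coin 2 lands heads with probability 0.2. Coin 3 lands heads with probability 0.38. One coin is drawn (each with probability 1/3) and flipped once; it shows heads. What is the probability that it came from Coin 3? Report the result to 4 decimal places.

Tabulate prior·likelihood by source: [1] prior 0.333333, lik 0.88, product 0.2933; [2] prior 0.333333, lik 0.2, product 0.06667; [3] prior 0.333333, lik 0.38, product 0.1267.
Normalizing constant = 0.48667; the posterior for Coin 3 is its product over the sum, 0.1267/0.48667 = 0.2603.

Posterior probability ≈ 0.2603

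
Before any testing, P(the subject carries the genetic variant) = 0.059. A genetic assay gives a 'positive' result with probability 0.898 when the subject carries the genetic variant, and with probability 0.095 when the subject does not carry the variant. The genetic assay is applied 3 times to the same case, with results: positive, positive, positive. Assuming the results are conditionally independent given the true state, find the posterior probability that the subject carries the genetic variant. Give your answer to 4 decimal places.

Posterior P(H) ≈ 0.9815

Let H be the event that the subject carries the genetic variant; start with P(H) = 0.059. P('positive'|H) = 0.898, P('positive'|¬H) = 0.095.
Update on result 1 ('positive'): P(H) ← 0.898·0.0590 / (0.898·0.0590 + 0.095·0.9410) = 0.052982/0.14238 = 0.3721.
Update on result 2 ('positive'): P(H) ← 0.898·0.3721 / (0.898·0.3721 + 0.095·0.6279) = 0.33417/0.39382 = 0.8485.
Update on result 3 ('positive'): P(H) ← 0.898·0.8485 / (0.898·0.8485 + 0.095·0.1515) = 0.76199/0.77638 = 0.9815.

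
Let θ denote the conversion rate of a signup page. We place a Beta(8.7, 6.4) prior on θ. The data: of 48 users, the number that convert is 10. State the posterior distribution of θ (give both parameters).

Observing 10 successes and 38 failures updates Beta(8.7, 6.4) by adding the success and failure counts to the two shape parameters: α = 8.7+10 = 18.7, β = 6.4+38 = 44.4.

Posterior: Beta(18.7, 44.4)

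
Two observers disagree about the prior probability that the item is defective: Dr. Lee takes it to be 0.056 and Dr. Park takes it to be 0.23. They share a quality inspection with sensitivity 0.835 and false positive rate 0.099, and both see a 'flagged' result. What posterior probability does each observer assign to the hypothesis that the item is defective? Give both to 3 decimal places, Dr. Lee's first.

Dr. Lee: 0.333; Dr. Park: 0.716

P('+'|H) = 0.835, P('+'|¬H) = 0.099.
Dr. Lee: numerator 0.835·0.056 = 0.046760; evidence = 0.046760+0.099·0.944 = 0.14022; posterior = 0.333.
Dr. Park: numerator 0.835·0.23 = 0.19205; evidence = 0.19205+0.099·0.77 = 0.26828; posterior = 0.716.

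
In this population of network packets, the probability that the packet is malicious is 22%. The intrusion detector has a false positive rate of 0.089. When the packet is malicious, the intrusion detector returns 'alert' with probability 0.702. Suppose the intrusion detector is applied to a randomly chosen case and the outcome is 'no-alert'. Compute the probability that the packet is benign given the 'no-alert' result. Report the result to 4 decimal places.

Write H for 'the packet is malicious'. Prior odds H:¬H = 0.22/0.78 = 0.28205. For the 'no-alert' outcome, the likelihood ratio is 0.298/0.911 = 0.32711.
Posterior odds = 0.28205 × 0.32711 = 0.092263, so P(H|E) = 0.092263/(1+0.092263) = 0.0845. Then P(¬H|E) = 1 − 0.0845 = 0.9155.

P(¬H | E) ≈ 0.9155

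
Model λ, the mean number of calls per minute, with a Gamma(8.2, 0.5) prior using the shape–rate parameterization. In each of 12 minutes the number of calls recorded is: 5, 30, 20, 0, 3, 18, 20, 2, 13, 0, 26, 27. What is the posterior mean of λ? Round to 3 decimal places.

Total count ∑xᵢ = 164 over n = 12 minutes.
Gamma is conjugate to the Poisson likelihood: posterior is Gamma(shape = 8.2+164 = 172.2, rate = 0.5+12 = 12.5).
Posterior mean = shape/rate = 172.2/12.5 = 13.776.

Posterior mean ≈ 13.776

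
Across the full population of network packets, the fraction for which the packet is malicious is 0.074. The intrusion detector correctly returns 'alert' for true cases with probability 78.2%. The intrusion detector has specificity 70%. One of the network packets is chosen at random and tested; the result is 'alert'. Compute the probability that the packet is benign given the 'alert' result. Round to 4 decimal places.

Let H be the event that the packet is malicious. P(H) = 0.074, so P(¬H) = 0.926. With E the 'alert' result, P(E|H) = 0.782 and P(E|¬H) = 0.3.
P(E) = 0.782·0.074 + 0.3·0.926 = 0.057868 + 0.27780 = 0.33567.
By Bayes' theorem, P(H|E) = 0.057868 / 0.33567 = 0.1724. Hence P(¬H|E) = 1 − 0.1724 = 0.8276.

P(¬H | E) ≈ 0.8276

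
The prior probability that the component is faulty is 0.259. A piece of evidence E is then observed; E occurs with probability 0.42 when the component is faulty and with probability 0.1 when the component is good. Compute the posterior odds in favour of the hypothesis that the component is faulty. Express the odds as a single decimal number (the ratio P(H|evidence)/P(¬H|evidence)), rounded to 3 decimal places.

Posterior odds ≈ 1.468

Prior odds = 0.259/(1−0.259) = 0.34953. In log-odds, ln(0.34953) = -1.0512.
Add log likelihood ratio: ln(4.2000) = 1.4351.
Posterior log-odds = 0.38391, so posterior odds = exp(0.38391) = 1.4680.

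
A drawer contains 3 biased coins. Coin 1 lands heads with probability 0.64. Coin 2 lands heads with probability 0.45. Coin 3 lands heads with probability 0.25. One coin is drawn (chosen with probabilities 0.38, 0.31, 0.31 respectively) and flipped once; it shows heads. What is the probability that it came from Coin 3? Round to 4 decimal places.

Tabulate prior·likelihood by source: [1] prior 0.38, lik 0.64, product 0.2432; [2] prior 0.31, lik 0.45, product 0.1395; [3] prior 0.31, lik 0.25, product 0.07750.
Normalizing constant = 0.46020; the posterior for Coin 3 is its product over the sum, 0.07750/0.46020 = 0.1684.

Posterior probability ≈ 0.1684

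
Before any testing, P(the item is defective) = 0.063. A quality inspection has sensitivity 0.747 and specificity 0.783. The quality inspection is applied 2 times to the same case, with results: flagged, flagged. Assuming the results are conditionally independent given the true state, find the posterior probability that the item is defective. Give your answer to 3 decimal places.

Let H be the event that the item is defective; start with P(H) = 0.063. P('flagged'|H) = 0.747, P('flagged'|¬H) = 0.217.
Update on result 1 ('flagged'): P(H) ← 0.747·0.0630 / (0.747·0.0630 + 0.217·0.9370) = 0.047061/0.25039 = 0.1880.
Update on result 2 ('flagged'): P(H) ← 0.747·0.1880 / (0.747·0.1880 + 0.217·0.8120) = 0.14040/0.31661 = 0.4434.

Posterior P(H) ≈ 0.443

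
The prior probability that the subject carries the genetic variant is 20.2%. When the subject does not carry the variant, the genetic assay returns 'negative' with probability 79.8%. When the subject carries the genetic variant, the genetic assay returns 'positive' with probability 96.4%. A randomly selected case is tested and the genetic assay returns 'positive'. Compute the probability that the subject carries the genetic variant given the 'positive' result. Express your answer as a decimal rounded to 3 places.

Let H be the event that the subject carries the genetic variant. P(H) = 0.202, so P(¬H) = 0.798. With E the 'positive' result, P(E|H) = 0.964 and P(E|¬H) = 0.202.
P(E) = 0.964·0.202 + 0.202·0.798 = 0.19473 + 0.16120 = 0.35592.
By Bayes' theorem, P(H|E) = 0.19473 / 0.35592 = 0.547.

P(H | E) ≈ 0.547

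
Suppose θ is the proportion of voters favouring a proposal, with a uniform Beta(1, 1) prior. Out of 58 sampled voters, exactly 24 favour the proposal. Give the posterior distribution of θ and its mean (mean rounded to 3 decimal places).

The binomial likelihood is conjugate to the Beta prior: with 24 successes and 34 failures, the posterior is Beta(1+24, 1+34) = Beta(25, 35).
E[θ | data] = 25/(25+35) = 0.417.

Posterior: Beta(25, 35); mean ≈ 0.417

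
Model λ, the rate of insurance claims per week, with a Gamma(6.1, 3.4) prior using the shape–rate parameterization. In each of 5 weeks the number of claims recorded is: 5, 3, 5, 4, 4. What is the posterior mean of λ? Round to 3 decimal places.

Total count ∑xᵢ = 21 over n = 5 weeks.
Gamma is conjugate to the Poisson likelihood: posterior is Gamma(shape = 6.1+21 = 27.1, rate = 3.4+5 = 8.4).
E[λ | data] = 27.1/8.4 = 3.226.

Posterior mean ≈ 3.226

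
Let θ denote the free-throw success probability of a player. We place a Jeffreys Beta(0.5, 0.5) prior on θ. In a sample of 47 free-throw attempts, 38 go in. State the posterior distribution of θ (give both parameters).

Posterior: Beta(38.5, 9.5)

The binomial likelihood is conjugate to the Beta prior: with 38 successes and 9 failures, the posterior is Beta(0.5+38, 0.5+9) = Beta(38.5, 9.5).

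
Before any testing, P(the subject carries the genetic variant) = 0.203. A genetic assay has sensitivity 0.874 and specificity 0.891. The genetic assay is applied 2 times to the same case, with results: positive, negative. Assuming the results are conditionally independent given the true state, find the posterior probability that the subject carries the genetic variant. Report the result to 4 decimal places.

Posterior P(H) ≈ 0.2241

Let H be the event that the subject carries the genetic variant; start with P(H) = 0.203. P('positive'|H) = 0.874, P('positive'|¬H) = 0.109.
Update on result 1 ('positive'): P(H) ← 0.874·0.2030 / (0.874·0.2030 + 0.109·0.7970) = 0.17742/0.26430 = 0.6713.
Update on result 2 ('negative'): P(H) ← 0.126·0.6713 / (0.126·0.6713 + 0.891·0.3287) = 0.084584/0.37745 = 0.2241.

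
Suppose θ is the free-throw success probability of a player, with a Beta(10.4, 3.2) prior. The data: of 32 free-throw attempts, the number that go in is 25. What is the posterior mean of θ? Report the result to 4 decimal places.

The binomial likelihood is conjugate to the Beta prior: with 25 successes and 7 failures, the posterior is Beta(10.4+25, 3.2+7) = Beta(35.4, 10.2).
E[θ | data] = 35.4/(35.4+10.2) = 0.7763.

Posterior mean ≈ 0.7763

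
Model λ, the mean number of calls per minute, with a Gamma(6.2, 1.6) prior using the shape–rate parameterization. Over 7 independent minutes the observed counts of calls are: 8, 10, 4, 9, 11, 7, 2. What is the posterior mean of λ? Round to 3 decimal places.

The Poisson likelihood adds the total count to the shape and the number of exposure periods to the rate. Here ∑xᵢ = 51 and n = 7, so shape 6.2→57.2 and rate 1.6→8.6.
Posterior mean = shape/rate = 57.2/8.6 = 6.651.

Posterior mean ≈ 6.651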